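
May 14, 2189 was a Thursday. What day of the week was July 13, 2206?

From May 14, 2189 to May 14, 2206: 17 years, of which 3 contain a Feb 29 — 14×365 + 3×366 = 6208 days.
(2200 is not a leap year (divisible by 100 but not 400).)
May 2206: 31 − 14 = 17 days remain.
Then June (30): 30 days.
July 1–13, 2206: 13 days.
Residual: 60 days.
Total: 6268 days.
6268 mod 7 = 3, so 3 days after Thursday is Sunday.

Sunday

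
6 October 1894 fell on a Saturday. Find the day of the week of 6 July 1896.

Monday

October 6, 1894 → October 6, 1895: 365 days.
October 1895: 31 − 6 = 25 days remain.
Then November (30), December (31), January (31), February 1896 (29), March (31), April (30), May (31), June (30): 30 + 31 + 31 + 29 + 31 + 30 + 31 + 30 = 243 days.
July 1–6, 1896: 6 days.
Residual: 274 days.
Total: 639 days.
639 mod 7 = 2, so 2 days after Saturday is Monday.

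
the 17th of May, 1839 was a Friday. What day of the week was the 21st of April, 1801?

Tuesday

Count forward from the earlier date (April 21, 1801) to the later (May 17, 1839):
Day-of-year of April 21, 1801: 111.
Day-of-year of May 17, 1839: 137.
1801 has 365 days, so 365 − 111 = 254 days remain in 1801.
Full years 1802–1838: 28 common + 9 leap = 28×365 + 9×366 = 13514 days.
Total: 254 + 13514 + 137 = 13905 days.
13905 mod 7 = 3, so 3 days before Friday is Tuesday.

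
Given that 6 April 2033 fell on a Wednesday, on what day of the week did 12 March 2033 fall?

Count forward from the earlier date (March 12, 2033) to the later (April 6, 2033):
March 2033: 31 − 12 = 19 days remain.
April 1–6, 2033: 6 days.
Total: 19 + 6 = 25 days.
25 mod 7 = 4, so 4 days before Wednesday is Saturday.

Saturday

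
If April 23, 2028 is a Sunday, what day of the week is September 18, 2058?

Wednesday

From April 23, 2028 to April 23, 2058: 30 years, of which 7 contain a Feb 29 — 23×365 + 7×366 = 10957 days.
April 2058: 30 − 23 = 7 days remain.
Then May (31), June (30), July (31), August (31): 31 + 30 + 31 + 31 = 123 days.
September 1–18, 2058: 18 days.
Residual: 148 days.
Total: 11105 days.
11105 mod 7 = 3, so 3 days after Sunday is Wednesday.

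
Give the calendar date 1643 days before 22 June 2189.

22 December 2184

Count 1643 days before June 22, 2189:
December 22, 2184 → December 22, 2185: 365 days.
December 22, 2185 → December 22, 2186: 365 days.
December 22, 2186 → December 22, 2187: 365 days.
December 22, 2187 → December 22, 2188: 366 days (2188 is a leap year).
December 2188: 31 − 22 = 9 days remain.
Then January (31), February 2189 (28), March (31), April (30), May (31): 31 + 28 + 31 + 30 + 31 = 151 days.
June 1–22, 2189: 22 days.
Residual: 182 days.
Total: 1643 days.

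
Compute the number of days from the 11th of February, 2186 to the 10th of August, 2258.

Day-of-year of February 11, 2186: 42.
Day-of-year of August 10, 2258: 222.
2186 has 365 days, so 365 − 42 = 323 days remain in 2186.
Full years 2187–2257: 54 common + 17 leap = 54×365 + 17×366 = 25932 days.
Total: 323 + 25932 + 222 = 26477 days.

26477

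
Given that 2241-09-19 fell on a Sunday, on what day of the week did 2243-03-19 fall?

Sunday

September 2241: 30 − 19 = 11 days remain.
Then 17 full months totalling 516 days.
March 1–19, 2243: 19 days.
Total: 11 + 516 + 19 = 546 days.
546 is a multiple of 7, so 2243-03-19 falls on the same weekday: Sunday.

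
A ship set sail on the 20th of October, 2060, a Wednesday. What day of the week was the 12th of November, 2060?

October 2060: 31 − 20 = 11 days remain.
November 1–12, 2060: 12 days.
Total: 11 + 12 = 23 days.
23 mod 7 = 2, so 2 days after Wednesday is Friday.

Friday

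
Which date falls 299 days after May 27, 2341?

March 22, 2342

Count 299 days after May 27, 2341:
Day-of-year of May 27, 2341: 147.
Day-of-year of March 22, 2342: 81.
2341 has 365 days, so 365 − 147 = 218 days remain in 2341.
Total: 218 + 81 = 299 days.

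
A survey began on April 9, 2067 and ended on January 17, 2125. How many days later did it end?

21102

Day-of-year of April 9, 2067: 99.
Day-of-year of January 17, 2125: 17.
2067 has 365 days, so 365 − 99 = 266 days remain in 2067.
Full years 2068–2124: 43 common + 14 leap = 43×365 + 14×366 = 20819 days.
Total: 266 + 20819 + 17 = 21102 days.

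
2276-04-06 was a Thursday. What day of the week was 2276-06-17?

Saturday

April 2276: 30 − 6 = 24 days remain.
Then May (31): 31 days.
June 1–17, 2276: 17 days.
Total: 24 + 31 + 17 = 72 days.
72 mod 7 = 2, so 2 days after Thursday is Saturday.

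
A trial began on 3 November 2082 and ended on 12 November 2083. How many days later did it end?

November 3, 2082 → November 3, 2083: 365 days.
Within November 2083: 12 − 3 = 9 days.
Total: 374 days.

374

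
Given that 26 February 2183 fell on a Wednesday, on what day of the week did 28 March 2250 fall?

Thursday

Day-of-year of February 26, 2183: 57.
Day-of-year of March 28, 2250: 87.
2183 has 365 days, so 365 − 57 = 308 days remain in 2183.
Full years 2184–2249: 50 common + 16 leap = 50×365 + 16×366 = 24106 days.
Total: 308 + 24106 + 87 = 24501 days.
24501 mod 7 = 1, so 1 day after Wednesday is Thursday.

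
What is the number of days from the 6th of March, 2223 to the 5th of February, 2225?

Day-of-year of March 6, 2223: 65.
Day-of-year of February 5, 2225: 36.
2223 has 365 days, so 365 − 65 = 300 days remain in 2223.
Full years: 2224: 366. Sum = 366.
Total: 300 + 366 + 36 = 702 days.

702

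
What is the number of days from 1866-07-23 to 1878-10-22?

From July 23, 1866 to July 23, 1878: 12 years, of which 3 contain a Feb 29 — 9×365 + 3×366 = 4383 days.
July 1878: 31 − 23 = 8 days remain.
Then August (31), September (30): 31 + 30 = 61 days.
October 1–22, 1878: 22 days.
Residual: 91 days.
Total: 4474 days.

4474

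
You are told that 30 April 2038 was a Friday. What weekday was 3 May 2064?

From April 30, 2038 to April 30, 2064: 26 years, of which 7 contain a Feb 29 — 19×365 + 7×366 = 9497 days.
April 2064: 30 − 30 = 0 days remain.
May 1–3, 2064: 3 days.
Residual: 3 days.
Total: 9500 days.
9500 mod 7 = 1, so 1 day after Friday is Saturday.

Saturday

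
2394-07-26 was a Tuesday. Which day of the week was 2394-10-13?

Thursday

July 2394: 31 − 26 = 5 days remain.
Then August (31), September (30): 31 + 30 = 61 days.
October 1–13, 2394: 13 days.
Total: 5 + 61 + 13 = 79 days.
79 mod 7 = 2, so 2 days after Tuesday is Thursday.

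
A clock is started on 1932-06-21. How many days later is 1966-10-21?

12540

From June 21, 1932 to June 21, 1966: 34 years, of which 8 contain a Feb 29 — 26×365 + 8×366 = 12418 days.
June 1966: 30 − 21 = 9 days remain.
Then July (31), August (31), September (30): 31 + 31 + 30 = 92 days.
October 1–21, 1966: 21 days.
Residual: 122 days.
Total: 12540 days.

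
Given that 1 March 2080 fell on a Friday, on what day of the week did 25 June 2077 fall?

Friday

Count forward from the earlier date (June 25, 2077) to the later (March 1, 2080):
June 25, 2077 → June 25, 2078: 365 days.
June 25, 2078 → June 25, 2079: 365 days.
June 2079: 30 − 25 = 5 days remain.
Then July (31), August (31), September (30), October (31), November (30), December (31), January (31), February 2080 (29): 31 + 31 + 30 + 31 + 30 + 31 + 31 + 29 = 244 days.
March 1, 2080: 1 day.
Residual: 250 days.
Total: 980 days.
980 is a multiple of 7, so 25 June 2077 falls on the same weekday: Friday.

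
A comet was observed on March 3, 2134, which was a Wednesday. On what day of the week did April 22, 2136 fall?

Sunday

March 2134: 31 − 3 = 28 days remain.
Then 24 full months totalling 731 days.
April 1–22, 2136: 22 days.
Total: 28 + 731 + 22 = 781 days.
781 mod 7 = 4, so 4 days after Wednesday is Sunday.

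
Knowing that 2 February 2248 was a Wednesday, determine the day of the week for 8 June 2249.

February 2248: 29 − 2 = 27 days remain (2248 is a leap year, so February has 29 days).
Then 15 full months totalling 457 days.
June 1–8, 2249: 8 days.
Total: 27 + 457 + 8 = 492 days.
492 mod 7 = 2, so 2 days after Wednesday is Friday.

Friday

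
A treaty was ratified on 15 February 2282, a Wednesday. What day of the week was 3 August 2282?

February 2282: 28 − 15 = 13 days remain (2282 is not a leap year, so February has 28 days).
Then March (31), April (30), May (31), June (30), July (31): 31 + 30 + 31 + 30 + 31 = 153 days.
August 1–3, 2282: 3 days.
Total: 13 + 153 + 3 = 169 days.
169 mod 7 = 1, so 1 day after Wednesday is Thursday.

Thursday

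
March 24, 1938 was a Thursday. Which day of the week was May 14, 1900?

Monday

Count forward from the earlier date (May 14, 1900) to the later (March 24, 1938):
Day-of-year of May 14, 1900: 134.
Day-of-year of March 24, 1938: 83.
1900 has 365 days, so 365 − 134 = 231 days remain in 1900.
Full years 1901–1937: 28 common + 9 leap = 28×365 + 9×366 = 13514 days.
Total: 231 + 13514 + 83 = 13828 days.
13828 mod 7 = 3, so 3 days before Thursday is Monday.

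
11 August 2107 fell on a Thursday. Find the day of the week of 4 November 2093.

Count forward from the earlier date (November 4, 2093) to the later (August 11, 2107):
Day-of-year of November 4, 2093: 308.
Day-of-year of August 11, 2107: 223.
2093 has 365 days, so 365 − 308 = 57 days remain in 2093.
Full years 2094–2106: 11 common + 2 leap = 11×365 + 2×366 = 4747 days.
Total: 57 + 4747 + 223 = 5027 days.
5027 mod 7 = 1, so 1 day before Thursday is Wednesday.

Wednesday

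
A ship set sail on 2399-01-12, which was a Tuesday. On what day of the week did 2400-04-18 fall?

Day-of-year of January 12, 2399: 12.
Day-of-year of April 18, 2400: 109.
2399 has 365 days, so 365 − 12 = 353 days remain in 2399.
Total: 353 + 109 = 462 days.
462 is a multiple of 7, so 2400-04-18 falls on the same weekday: Tuesday.

Tuesday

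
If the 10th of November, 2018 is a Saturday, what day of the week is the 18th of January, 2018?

Thursday

Count forward from the earlier date (January 18, 2018) to the later (November 10, 2018):
January 2018: 31 − 18 = 13 days remain.
Then 9 full months totalling 273 days.
November 1–10, 2018: 10 days.
Total: 13 + 273 + 10 = 296 days.
296 mod 7 = 2, so 2 days before Saturday is Thursday.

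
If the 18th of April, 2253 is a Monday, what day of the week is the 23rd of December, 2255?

April 2253: 30 − 18 = 12 days remain.
Then 31 full months totalling 944 days.
December 1–23, 2255: 23 days.
Total: 12 + 944 + 23 = 979 days.
979 mod 7 = 6, so 6 days after Monday is Sunday.

Sunday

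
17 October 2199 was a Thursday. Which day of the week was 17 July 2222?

Day-of-year of October 17, 2199: 290.
Day-of-year of July 17, 2222: 198.
2199 has 365 days, so 365 − 290 = 75 days remain in 2199.
Full years 2200–2221: 17 common + 5 leap = 17×365 + 5×366 = 8035 days.
Total: 75 + 8035 + 198 = 8308 days.
8308 mod 7 = 6, so 6 days after Thursday is Wednesday.

Wednesday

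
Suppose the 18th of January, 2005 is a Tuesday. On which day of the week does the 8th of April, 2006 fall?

January 18, 2005 → January 18, 2006: 365 days.
January 2006: 31 − 18 = 13 days remain.
Then February 2006 (28), March (31): 28 + 31 = 59 days.
April 1–8, 2006: 8 days.
Residual: 80 days.
Total: 445 days.
445 mod 7 = 4, so 4 days after Tuesday is Saturday.

Saturday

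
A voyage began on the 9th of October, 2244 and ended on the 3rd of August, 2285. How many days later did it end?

From October 9, 2244 to October 9, 2284: 40 years, of which 10 contain a Feb 29 — 30×365 + 10×366 = 14610 days.
October 2284: 31 − 9 = 22 days remain.
Then 9 full months totalling 273 days.
August 1–3, 2285: 3 days.
Residual: 298 days.
Total: 14908 days.

14908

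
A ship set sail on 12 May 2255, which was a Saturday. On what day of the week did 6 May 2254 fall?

Count forward from the earlier date (May 6, 2254) to the later (May 12, 2255):
May 6, 2254 → May 6, 2255: 365 days.
Within May 2255: 12 − 6 = 6 days.
Total: 371 days.
371 is a multiple of 7, so 6 May 2254 falls on the same weekday: Saturday.

Saturday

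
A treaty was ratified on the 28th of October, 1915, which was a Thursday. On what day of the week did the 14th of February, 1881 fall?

Monday

Count forward from the earlier date (February 14, 1881) to the later (October 28, 1915):
From February 14, 1881 to February 14, 1915: 34 years, of which 7 contain a Feb 29 — 27×365 + 7×366 = 12417 days.
(1900 is not a leap year (divisible by 100 but not 400).)
February 1915: 28 − 14 = 14 days remain (1915 is not a leap year, so February has 28 days).
Then March (31), April (30), May (31), June (30), July (31), August (31), September (30): 31 + 30 + 31 + 30 + 31 + 31 + 30 = 214 days.
October 1–28, 1915: 28 days.
Residual: 256 days.
Total: 12673 days.
12673 mod 7 = 3, so 3 days before Thursday is Monday.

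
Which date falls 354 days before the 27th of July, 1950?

the 7th of August, 1949

Count 354 days before July 27, 1950:
August 1949: 31 − 7 = 24 days remain.
Then 10 full months totalling 303 days.
July 1–27, 1950: 27 days.
Total: 24 + 303 + 27 = 354 days.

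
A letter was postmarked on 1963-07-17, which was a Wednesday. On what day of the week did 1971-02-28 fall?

Day-of-year of July 17, 1963: 198.
Day-of-year of February 28, 1971: 59.
1963 has 365 days, so 365 − 198 = 167 days remain in 1963.
Full years 1964–1970: 5 common + 2 leap = 5×365 + 2×366 = 2557 days.
Total: 167 + 2557 + 59 = 2783 days.
2783 mod 7 = 4, so 4 days after Wednesday is Sunday.

Sunday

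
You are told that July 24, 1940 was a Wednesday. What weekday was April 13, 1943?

Day-of-year of July 24, 1940: 206.
Day-of-year of April 13, 1943: 103.
1940 has 366 days, so 366 − 206 = 160 days remain in 1940.
Full years: 1941: 365; 1942: 365. Sum = 730.
Total: 160 + 730 + 103 = 993 days.
993 mod 7 = 6, so 6 days after Wednesday is Tuesday.

Tuesday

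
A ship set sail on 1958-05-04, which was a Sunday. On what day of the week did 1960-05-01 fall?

Sunday

Day-of-year of May 4, 1958: 124.
Day-of-year of May 1, 1960: 122.
1958 has 365 days, so 365 − 124 = 241 days remain in 1958.
Full years: 1959: 365. Sum = 365.
Total: 241 + 365 + 122 = 728 days.
728 is a multiple of 7, so 1960-05-01 falls on the same weekday: Sunday.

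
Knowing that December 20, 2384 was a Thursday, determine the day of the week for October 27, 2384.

Count forward from the earlier date (October 27, 2384) to the later (December 20, 2384):
October 2384: 31 − 27 = 4 days remain.
Then November (30): 30 days.
December 1–20, 2384: 20 days.
Total: 4 + 30 + 20 = 54 days.
54 mod 7 = 5, so 5 days before Thursday is Saturday.

Saturday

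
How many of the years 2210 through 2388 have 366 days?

Years divisible by 4: 2212, 2216, …, 2388 — 45 in all.
Of these, 2300 is divisible by 100 but not 400, so not leap.
Leap years: 45 − 1 = 44.

44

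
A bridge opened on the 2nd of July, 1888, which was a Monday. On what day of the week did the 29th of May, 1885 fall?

Count forward from the earlier date (May 29, 1885) to the later (July 2, 1888):
May 29, 1885 → May 29, 1886: 365 days.
May 29, 1886 → May 29, 1887: 365 days.
May 29, 1887 → May 29, 1888: 366 days (1888 is a leap year).
May 1888: 31 − 29 = 2 days remain.
Then June (30): 30 days.
July 1–2, 1888: 2 days.
Residual: 34 days.
Total: 1130 days.
1130 mod 7 = 3, so 3 days before Monday is Friday.

Friday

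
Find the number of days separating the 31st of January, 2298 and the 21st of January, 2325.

Day-of-year of January 31, 2298: 31.
Day-of-year of January 21, 2325: 21.
2298 has 365 days, so 365 − 31 = 334 days remain in 2298.
Full years 2299–2324: 20 common + 6 leap = 20×365 + 6×366 = 9496 days.
Total: 334 + 9496 + 21 = 9851 days.

9851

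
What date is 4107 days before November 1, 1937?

August 4, 1926

Count 4107 days before November 1, 1937:
Day-of-year of August 4, 1926: 216.
Day-of-year of November 1, 1937: 305.
1926 has 365 days, so 365 − 216 = 149 days remain in 1926.
Full years 1927–1936: 7 common + 3 leap = 7×365 + 3×366 = 3653 days.
Total: 149 + 3653 + 305 = 4107 days.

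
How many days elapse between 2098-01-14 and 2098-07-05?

January 2098: 31 − 14 = 17 days remain.
Then February 2098 (28), March (31), April (30), May (31), June (30): 28 + 31 + 30 + 31 + 30 = 150 days.
July 1–5, 2098: 5 days.
Total: 17 + 150 + 5 = 172 days.

172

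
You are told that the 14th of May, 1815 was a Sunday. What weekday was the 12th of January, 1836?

Tuesday

From May 14, 1815 to May 14, 1835: 20 years, of which 5 contain a Feb 29 — 15×365 + 5×366 = 7305 days.
May 1835: 31 − 14 = 17 days remain.
Then June (30), July (31), August (31), September (30), October (31), November (30), December (31): 30 + 31 + 31 + 30 + 31 + 30 + 31 = 214 days.
January 1–12, 1836: 12 days.
Residual: 243 days.
Total: 7548 days.
7548 mod 7 = 2, so 2 days after Sunday is Tuesday.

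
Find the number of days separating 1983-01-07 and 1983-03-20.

January 1983: 31 − 7 = 24 days remain.
Then February 1983 (28): 28 days.
March 1–20, 1983: 20 days.
Total: 24 + 28 + 20 = 72 days.

72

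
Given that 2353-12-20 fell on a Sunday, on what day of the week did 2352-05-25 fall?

Sunday

Count forward from the earlier date (May 25, 2352) to the later (December 20, 2353):
Day-of-year of May 25, 2352: 146.
Day-of-year of December 20, 2353: 354.
2352 has 366 days, so 366 − 146 = 220 days remain in 2352.
Total: 220 + 354 = 574 days.
574 is a multiple of 7, so 2352-05-25 falls on the same weekday: Sunday.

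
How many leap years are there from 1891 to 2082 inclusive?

Years divisible by 4: 1892, 1896, …, 2080 — 48 in all.
Of these, 1900 is divisible by 100 but not 400, so not leap.
2000 is divisible by 400, so still leap.
Leap years: 48 − 1 = 47.

47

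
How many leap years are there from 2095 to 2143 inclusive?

Years divisible by 4 in [2095, 2143]: 2096, 2100, 2104, 2108, 2112, 2116, 2120, 2124, 2128, 2132, 2136, 2140.
Of these, 2100 is divisible by 100 but not 400, so not leap.
Leap years: 12 − 1 = 11.

11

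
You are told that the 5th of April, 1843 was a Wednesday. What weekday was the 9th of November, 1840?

Count forward from the earlier date (November 9, 1840) to the later (April 5, 1843):
November 9, 1840 → November 9, 1841: 365 days.
November 9, 1841 → November 9, 1842: 365 days.
November 1842: 30 − 9 = 21 days remain.
Then December (31), January (31), February 1843 (28), March (31): 31 + 31 + 28 + 31 = 121 days.
April 1–5, 1843: 5 days.
Residual: 147 days.
Total: 877 days.
877 mod 7 = 2, so 2 days before Wednesday is Monday.

Monday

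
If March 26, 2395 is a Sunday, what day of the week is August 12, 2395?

March 2395: 31 − 26 = 5 days remain.
Then April (30), May (31), June (30), July (31): 30 + 31 + 30 + 31 = 122 days.
August 1–12, 2395: 12 days.
Total: 5 + 122 + 12 = 139 days.
139 mod 7 = 6, so 6 days after Sunday is Saturday.

Saturday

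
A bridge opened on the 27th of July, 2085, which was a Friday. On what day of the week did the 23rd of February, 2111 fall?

Monday

Day-of-year of July 27, 2085: 208.
Day-of-year of February 23, 2111: 54.
2085 has 365 days, so 365 − 208 = 157 days remain in 2085.
Full years 2086–2110: 20 common + 5 leap = 20×365 + 5×366 = 9130 days.
Total: 157 + 9130 + 54 = 9341 days.
9341 mod 7 = 3, so 3 days after Friday is Monday.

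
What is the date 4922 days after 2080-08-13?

2094-02-03

Count 4922 days after August 13, 2080:
From August 13, 2080 to August 13, 2093: 13 years, of which 3 contain a Feb 29 — 10×365 + 3×366 = 4748 days.
August 2093: 31 − 13 = 18 days remain.
Then September (30), October (31), November (30), December (31), January (31): 30 + 31 + 30 + 31 + 31 = 153 days.
February 1–3, 2094: 3 days (2094 is not a leap year).
Residual: 174 days.
Total: 4922 days.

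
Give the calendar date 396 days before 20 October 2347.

19 September 2346

Count 396 days before October 20, 2347:
Day-of-year of September 19, 2346: 262.
Day-of-year of October 20, 2347: 293.
2346 has 365 days, so 365 − 262 = 103 days remain in 2346.
Total: 103 + 293 = 396 days.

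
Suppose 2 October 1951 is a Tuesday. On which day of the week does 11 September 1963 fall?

From October 2, 1951 to October 2, 1962: 11 years, of which 3 contain a Feb 29 — 8×365 + 3×366 = 4018 days.
October 1962: 31 − 2 = 29 days remain.
Then 10 full months totalling 304 days.
September 1–11, 1963: 11 days.
Residual: 344 days.
Total: 4362 days.
4362 mod 7 = 1, so 1 day after Tuesday is Wednesday.

Wednesday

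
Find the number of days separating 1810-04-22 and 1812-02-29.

Day-of-year of April 22, 1810: 112.
Day-of-year of February 29, 1812: 60.
1810 has 365 days, so 365 − 112 = 253 days remain in 1810.
Full years: 1811: 365. Sum = 365.
Total: 253 + 365 + 60 = 678 days.

678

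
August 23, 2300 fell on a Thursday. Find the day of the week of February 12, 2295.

Tuesday

Count forward from the earlier date (February 12, 2295) to the later (August 23, 2300):
February 12, 2295 → February 12, 2296: 365 days.
February 12, 2296 → February 12, 2297: 366 days (2296 is a leap year).
February 12, 2297 → February 12, 2298: 365 days.
February 12, 2298 → February 12, 2299: 365 days.
February 12, 2299 → February 12, 2300: 365 days.
February 2300: 28 − 12 = 16 days remain (2300 is not a leap year (divisible by 100 but not 400), so February has 28 days).
Then March (31), April (30), May (31), June (30), July (31): 31 + 30 + 31 + 30 + 31 = 153 days.
August 1–23, 2300: 23 days.
Residual: 192 days.
Total: 2018 days.
2018 mod 7 = 2, so 2 days before Thursday is Tuesday.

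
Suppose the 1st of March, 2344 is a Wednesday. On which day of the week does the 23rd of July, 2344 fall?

March 2344: 31 − 1 = 30 days remain.
Then April (30), May (31), June (30): 30 + 31 + 30 = 91 days.
July 1–23, 2344: 23 days.
Total: 30 + 91 + 23 = 144 days.
144 mod 7 = 4, so 4 days after Wednesday is Sunday.

Sunday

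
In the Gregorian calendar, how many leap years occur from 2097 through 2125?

Years divisible by 4 in [2097, 2125]: 2100, 2104, 2108, 2112, 2116, 2120, 2124.
Of these, 2100 is divisible by 100 but not 400, so not leap.
Leap years: 7 − 1 = 6.

6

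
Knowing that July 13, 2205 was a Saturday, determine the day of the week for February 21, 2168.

Sunday

Count forward from the earlier date (February 21, 2168) to the later (July 13, 2205):
From February 21, 2168 to February 21, 2205: 37 years, of which 9 contain a Feb 29 — 28×365 + 9×366 = 13514 days.
(2200 is not a leap year (divisible by 100 but not 400).)
February 2205: 28 − 21 = 7 days remain (2205 is not a leap year, so February has 28 days).
Then March (31), April (30), May (31), June (30): 31 + 30 + 31 + 30 = 122 days.
July 1–13, 2205: 13 days.
Residual: 142 days.
Total: 13656 days.
13656 mod 7 = 6, so 6 days before Saturday is Sunday.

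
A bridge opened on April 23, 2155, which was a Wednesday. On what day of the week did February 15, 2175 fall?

Day-of-year of April 23, 2155: 113.
Day-of-year of February 15, 2175: 46.
2155 has 365 days, so 365 − 113 = 252 days remain in 2155.
Full years 2156–2174: 14 common + 5 leap = 14×365 + 5×366 = 6940 days.
Total: 252 + 6940 + 46 = 7238 days.
7238 is a multiple of 7, so February 15, 2175 falls on the same weekday: Wednesday.

Wednesday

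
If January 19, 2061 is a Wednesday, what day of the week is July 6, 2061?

Wednesday

January 2061: 31 − 19 = 12 days remain.
Then February 2061 (28), March (31), April (30), May (31), June (30): 28 + 31 + 30 + 31 + 30 = 150 days.
July 1–6, 2061: 6 days.
Total: 12 + 150 + 6 = 168 days.
168 is a multiple of 7, so July 6, 2061 falls on the same weekday: Wednesday.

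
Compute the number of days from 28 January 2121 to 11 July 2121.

January 2121: 31 − 28 = 3 days remain.
Then February 2121 (28), March (31), April (30), May (31), June (30): 28 + 31 + 30 + 31 + 30 = 150 days.
July 1–11, 2121: 11 days.
Total: 3 + 150 + 11 = 164 days.

164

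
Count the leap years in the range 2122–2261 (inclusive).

34

Years divisible by 4: 2124, 2128, …, 2260 — 35 in all.
Of these, 2200 is divisible by 100 but not 400, so not leap.
Leap years: 35 − 1 = 34.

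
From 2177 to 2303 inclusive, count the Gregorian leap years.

Years divisible by 4: 2180, 2184, …, 2300 — 31 in all.
Of these, 2200, 2300 are divisible by 100 but not 400, so not leap.
Leap years: 31 − 2 = 29.

29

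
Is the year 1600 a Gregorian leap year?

Yes

1600 is a leap year (divisible by 400).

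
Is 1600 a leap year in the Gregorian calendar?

1600 is a leap year (divisible by 400).

Yes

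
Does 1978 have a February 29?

No

1978 is not a leap year.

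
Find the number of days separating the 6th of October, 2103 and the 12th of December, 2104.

October 6, 2103 → October 6, 2104: 366 days (2104 is a leap year).
October 2104: 31 − 6 = 25 days remain.
Then November (30): 30 days.
December 1–12, 2104: 12 days.
Residual: 67 days.
Total: 433 days.

433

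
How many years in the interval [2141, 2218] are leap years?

Years divisible by 4: 2144, 2148, …, 2216 — 19 in all.
Of these, 2200 is divisible by 100 but not 400, so not leap.
Leap years: 19 − 1 = 18.

18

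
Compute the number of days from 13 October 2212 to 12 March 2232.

7090

Day-of-year of October 13, 2212: 287.
Day-of-year of March 12, 2232: 72.
2212 has 366 days, so 366 − 287 = 79 days remain in 2212.
Full years 2213–2231: 15 common + 4 leap = 15×365 + 4×366 = 6939 days.
Total: 79 + 6939 + 72 = 7090 days.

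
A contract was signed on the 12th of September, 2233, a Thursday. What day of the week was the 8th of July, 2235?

September 12, 2233 → September 12, 2234: 365 days.
September 2234: 30 − 12 = 18 days remain.
Then 9 full months totalling 273 days.
July 1–8, 2235: 8 days.
Residual: 299 days.
Total: 664 days.
664 mod 7 = 6, so 6 days after Thursday is Wednesday.

Wednesday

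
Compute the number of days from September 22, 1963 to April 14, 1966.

935

September 22, 1963 → September 22, 1964: 366 days (1964 is a leap year).
September 22, 1964 → September 22, 1965: 365 days.
September 1965: 30 − 22 = 8 days remain.
Then October (31), November (30), December (31), January (31), February 1966 (28), March (31): 31 + 30 + 31 + 31 + 28 + 31 = 182 days.
April 1–14, 1966: 14 days.
Residual: 204 days.
Total: 935 days.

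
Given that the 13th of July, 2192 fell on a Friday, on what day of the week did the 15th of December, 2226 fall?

Day-of-year of July 13, 2192: 195.
Day-of-year of December 15, 2226: 349.
2192 has 366 days, so 366 − 195 = 171 days remain in 2192.
Full years 2193–2225: 26 common + 7 leap = 26×365 + 7×366 = 12052 days.
Total: 171 + 12052 + 349 = 12572 days.
12572 is a multiple of 7, so the 15th of December, 2226 falls on the same weekday: Friday.

Friday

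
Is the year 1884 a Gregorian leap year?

1884 is a leap year.

Yes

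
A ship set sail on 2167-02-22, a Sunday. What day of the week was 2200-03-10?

Day-of-year of February 22, 2167: 53.
Day-of-year of March 10, 2200: 69.
2167 has 365 days, so 365 − 53 = 312 days remain in 2167.
Full years 2168–2199: 24 common + 8 leap = 24×365 + 8×366 = 11688 days.
Total: 312 + 11688 + 69 = 12069 days.
12069 mod 7 = 1, so 1 day after Sunday is Monday.

Monday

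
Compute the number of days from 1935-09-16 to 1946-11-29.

4092

Day-of-year of September 16, 1935: 259.
Day-of-year of November 29, 1946: 333.
1935 has 365 days, so 365 − 259 = 106 days remain in 1935.
Full years 1936–1945: 7 common + 3 leap = 7×365 + 3×366 = 3653 days.
Total: 106 + 3653 + 333 = 4092 days.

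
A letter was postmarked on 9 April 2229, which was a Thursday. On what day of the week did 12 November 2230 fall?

Friday

Day-of-year of April 9, 2229: 99.
Day-of-year of November 12, 2230: 316.
2229 has 365 days, so 365 − 99 = 266 days remain in 2229.
Total: 266 + 316 = 582 days.
582 mod 7 = 1, so 1 day after Thursday is Friday.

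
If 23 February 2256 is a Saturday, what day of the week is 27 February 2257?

Friday

February 23, 2256 → February 23, 2257: 366 days (2256 is a leap year).
Within February 2257: 27 − 23 = 4 days.
Total: 370 days.
370 mod 7 = 6, so 6 days after Saturday is Friday.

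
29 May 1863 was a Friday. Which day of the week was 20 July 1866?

Friday

May 29, 1863 → May 29, 1864: 366 days (1864 is a leap year).
May 29, 1864 → May 29, 1865: 365 days.
May 29, 1865 → May 29, 1866: 365 days.
May 1866: 31 − 29 = 2 days remain.
Then June (30): 30 days.
July 1–20, 1866: 20 days.
Residual: 52 days.
Total: 1148 days.
1148 is a multiple of 7, so 20 July 1866 falls on the same weekday: Friday.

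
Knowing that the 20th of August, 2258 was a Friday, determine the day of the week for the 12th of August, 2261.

Monday

August 20, 2258 → August 20, 2259: 365 days.
August 20, 2259 → August 20, 2260: 366 days (2260 is a leap year).
August 2260: 31 − 20 = 11 days remain.
Then 11 full months totalling 334 days.
August 1–12, 2261: 12 days.
Residual: 357 days.
Total: 1088 days.
1088 mod 7 = 3, so 3 days after Friday is Monday.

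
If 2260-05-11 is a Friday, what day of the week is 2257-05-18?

Monday

Count forward from the earlier date (May 18, 2257) to the later (May 11, 2260):
Day-of-year of May 18, 2257: 138.
Day-of-year of May 11, 2260: 132.
2257 has 365 days, so 365 − 138 = 227 days remain in 2257.
Full years: 2258: 365; 2259: 365. Sum = 730.
Total: 227 + 730 + 132 = 1089 days.
1089 mod 7 = 4, so 4 days before Friday is Monday.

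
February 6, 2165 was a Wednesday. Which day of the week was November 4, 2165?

Monday

February 2165: 28 − 6 = 22 days remain (2165 is not a leap year, so February has 28 days).
Then March (31), April (30), May (31), June (30), July (31), August (31), September (30), October (31): 31 + 30 + 31 + 30 + 31 + 31 + 30 + 31 = 245 days.
November 1–4, 2165: 4 days.
Total: 22 + 245 + 4 = 271 days.
271 mod 7 = 5, so 5 days after Wednesday is Monday.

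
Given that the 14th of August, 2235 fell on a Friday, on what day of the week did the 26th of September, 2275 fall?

Sunday

Day-of-year of August 14, 2235: 226.
Day-of-year of September 26, 2275: 269.
2235 has 365 days, so 365 − 226 = 139 days remain in 2235.
Full years 2236–2274: 29 common + 10 leap = 29×365 + 10×366 = 14245 days.
Total: 139 + 14245 + 269 = 14653 days.
14653 mod 7 = 2, so 2 days after Friday is Sunday.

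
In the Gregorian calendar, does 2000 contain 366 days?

2000 is a leap year (divisible by 400).

Yes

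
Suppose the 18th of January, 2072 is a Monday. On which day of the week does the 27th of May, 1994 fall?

Friday

Count forward from the earlier date (May 27, 1994) to the later (January 18, 2072):
Day-of-year of May 27, 1994: 147.
Day-of-year of January 18, 2072: 18.
1994 has 365 days, so 365 − 147 = 218 days remain in 1994.
Full years 1995–2071: 58 common + 19 leap = 58×365 + 19×366 = 28124 days.
Total: 218 + 28124 + 18 = 28360 days.
28360 mod 7 = 3, so 3 days before Monday is Friday.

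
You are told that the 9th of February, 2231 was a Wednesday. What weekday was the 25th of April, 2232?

Day-of-year of February 9, 2231: 40.
Day-of-year of April 25, 2232: 116.
2231 has 365 days, so 365 − 40 = 325 days remain in 2231.
Total: 325 + 116 = 441 days.
441 is a multiple of 7, so the 25th of April, 2232 falls on the same weekday: Wednesday.

Wednesday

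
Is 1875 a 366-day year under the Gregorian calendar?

1875 is not a leap year.

No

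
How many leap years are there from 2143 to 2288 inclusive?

36

Years divisible by 4: 2144, 2148, …, 2288 — 37 in all.
Of these, 2200 is divisible by 100 but not 400, so not leap.
Leap years: 37 − 1 = 36.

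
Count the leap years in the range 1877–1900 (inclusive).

5

Years divisible by 4 in [1877, 1900]: 1880, 1884, 1888, 1892, 1896, 1900.
Of these, 1900 is divisible by 100 but not 400, so not leap.
Leap years: 6 − 1 = 5.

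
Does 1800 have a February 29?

1800 is not a leap year (divisible by 100 but not 400).

No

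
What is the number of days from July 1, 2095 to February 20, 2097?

600

July 2095: 31 − 1 = 30 days remain.
Then 18 full months totalling 550 days.
February 1–20, 2097: 20 days (2097 is not a leap year).
Total: 30 + 550 + 20 = 600 days.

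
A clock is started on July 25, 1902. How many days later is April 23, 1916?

Day-of-year of July 25, 1902: 206.
Day-of-year of April 23, 1916: 114.
1902 has 365 days, so 365 − 206 = 159 days remain in 1902.
Full years 1903–1915: 10 common + 3 leap = 10×365 + 3×366 = 4748 days.
Total: 159 + 4748 + 114 = 5021 days.

5021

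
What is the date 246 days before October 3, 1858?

January 30, 1858

Count 246 days before October 3, 1858:
January 1858: 31 − 30 = 1 day remains.
Then February 1858 (28), March (31), April (30), May (31), June (30), July (31), August (31), September (30): 28 + 31 + 30 + 31 + 30 + 31 + 31 + 30 = 242 days.
October 1–3, 1858: 3 days.
Total: 1 + 242 + 3 = 246 days.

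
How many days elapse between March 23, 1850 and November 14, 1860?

Day-of-year of March 23, 1850: 82.
Day-of-year of November 14, 1860: 319.
1850 has 365 days, so 365 − 82 = 283 days remain in 1850.
Full years 1851–1859: 7 common + 2 leap = 7×365 + 2×366 = 3287 days.
Total: 283 + 3287 + 319 = 3889 days.

3889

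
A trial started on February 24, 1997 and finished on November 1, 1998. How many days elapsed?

615

Day-of-year of February 24, 1997: 55.
Day-of-year of November 1, 1998: 305.
1997 has 365 days, so 365 − 55 = 310 days remain in 1997.
Total: 310 + 305 = 615 days.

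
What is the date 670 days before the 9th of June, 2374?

the 8th of August, 2372

Count 670 days before June 9, 2374:
Day-of-year of August 8, 2372: 221.
Day-of-year of June 9, 2374: 160.
2372 has 366 days, so 366 − 221 = 145 days remain in 2372.
Full years: 2373: 365. Sum = 365.
Total: 145 + 365 + 160 = 670 days.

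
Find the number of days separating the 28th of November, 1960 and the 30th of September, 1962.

671

November 1960: 30 − 28 = 2 days remain.
Then 21 full months totalling 639 days.
September 1–30, 1962: 30 days.
Total: 2 + 639 + 30 = 671 days.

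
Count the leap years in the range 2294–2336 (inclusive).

Years divisible by 4 in [2294, 2336]: 2296, 2300, 2304, 2308, 2312, 2316, 2320, 2324, 2328, 2332, 2336.
Of these, 2300 is divisible by 100 but not 400, so not leap.
Leap years: 11 − 1 = 10.

10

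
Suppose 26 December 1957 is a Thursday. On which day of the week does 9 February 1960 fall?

December 26, 1957 → December 26, 1958: 365 days.
December 26, 1958 → December 26, 1959: 365 days.
December 1959: 31 − 26 = 5 days remain.
Then January (31): 31 days.
February 1–9, 1960: 9 days (1960 is a leap year).
Residual: 45 days.
Total: 775 days.
775 mod 7 = 5, so 5 days after Thursday is Tuesday.

Tuesday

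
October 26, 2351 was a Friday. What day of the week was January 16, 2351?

Count forward from the earlier date (January 16, 2351) to the later (October 26, 2351):
January 2351: 31 − 16 = 15 days remain.
Then February 2351 (28), March (31), April (30), May (31), June (30), July (31), August (31), September (30): 28 + 31 + 30 + 31 + 30 + 31 + 31 + 30 = 242 days.
October 1–26, 2351: 26 days.
Total: 15 + 242 + 26 = 283 days.
283 mod 7 = 3, so 3 days before Friday is Tuesday.

Tuesday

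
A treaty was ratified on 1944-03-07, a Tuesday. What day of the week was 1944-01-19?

Wednesday

Count forward from the earlier date (January 19, 1944) to the later (March 7, 1944):
January 1944: 31 − 19 = 12 days remain.
Then February 1944 (29): 29 days.
March 1–7, 1944: 7 days.
Total: 12 + 29 + 7 = 48 days.
48 mod 7 = 6, so 6 days before Tuesday is Wednesday.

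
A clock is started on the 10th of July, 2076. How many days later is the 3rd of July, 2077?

July 2076: 31 − 10 = 21 days remain.
Then 11 full months totalling 334 days.
July 1–3, 2077: 3 days.
Total: 21 + 334 + 3 = 358 days.

358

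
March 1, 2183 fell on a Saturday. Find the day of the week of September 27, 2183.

March 2183: 31 − 1 = 30 days remain.
Then April (30), May (31), June (30), July (31), August (31): 30 + 31 + 30 + 31 + 31 = 153 days.
September 1–27, 2183: 27 days.
Total: 30 + 153 + 27 = 210 days.
210 is a multiple of 7, so September 27, 2183 falls on the same weekday: Saturday.

Saturday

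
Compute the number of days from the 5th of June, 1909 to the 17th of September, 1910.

June 1909: 30 − 5 = 25 days remain.
Then 14 full months totalling 427 days.
September 1–17, 1910: 17 days.
Total: 25 + 427 + 17 = 469 days.

469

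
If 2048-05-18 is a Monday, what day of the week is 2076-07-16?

Thursday

Day-of-year of May 18, 2048: 139.
Day-of-year of July 16, 2076: 198.
2048 has 366 days, so 366 − 139 = 227 days remain in 2048.
Full years 2049–2075: 21 common + 6 leap = 21×365 + 6×366 = 9861 days.
Total: 227 + 9861 + 198 = 10286 days.
10286 mod 7 = 3, so 3 days after Monday is Thursday.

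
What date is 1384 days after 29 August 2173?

13 June 2177

Count 1384 days after August 29, 2173:
August 29, 2173 → August 29, 2174: 365 days.
August 29, 2174 → August 29, 2175: 365 days.
August 29, 2175 → August 29, 2176: 366 days (2176 is a leap year).
August 2176: 31 − 29 = 2 days remain.
Then 9 full months totalling 273 days.
June 1–13, 2177: 13 days.
Residual: 288 days.
Total: 1384 days.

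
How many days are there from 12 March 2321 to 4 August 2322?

March 2321: 31 − 12 = 19 days remain.
Then 16 full months totalling 487 days.
August 1–4, 2322: 4 days.
Total: 19 + 487 + 4 = 510 days.

510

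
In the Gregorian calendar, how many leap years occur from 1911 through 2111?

49

Years divisible by 4: 1912, 1916, …, 2108 — 50 in all.
Of these, 2100 is divisible by 100 but not 400, so not leap.
2000 is divisible by 400, so still leap.
Leap years: 50 − 1 = 49.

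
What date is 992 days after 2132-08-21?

2135-05-10

Count 992 days after August 21, 2132:
August 21, 2132 → August 21, 2133: 365 days.
August 21, 2133 → August 21, 2134: 365 days.
August 2134: 31 − 21 = 10 days remain.
Then September (30), October (31), November (30), December (31), January (31), February 2135 (28), March (31), April (30): 30 + 31 + 30 + 31 + 31 + 28 + 31 + 30 = 242 days.
May 1–10, 2135: 10 days.
Residual: 262 days.
Total: 992 days.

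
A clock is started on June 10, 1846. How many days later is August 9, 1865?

7000

From June 10, 1846 to June 10, 1865: 19 years, of which 5 contain a Feb 29 — 14×365 + 5×366 = 6940 days.
June 1865: 30 − 10 = 20 days remain.
Then July (31): 31 days.
August 1–9, 1865: 9 days.
Residual: 60 days.
Total: 7000 days.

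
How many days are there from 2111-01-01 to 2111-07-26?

January 2111: 31 − 1 = 30 days remain.
Then February 2111 (28), March (31), April (30), May (31), June (30): 28 + 31 + 30 + 31 + 30 = 150 days.
July 1–26, 2111: 26 days.
Total: 30 + 150 + 26 = 206 days.

206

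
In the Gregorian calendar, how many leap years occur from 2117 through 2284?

Years divisible by 4: 2120, 2124, …, 2284 — 42 in all.
Of these, 2200 is divisible by 100 but not 400, so not leap.
Leap years: 42 − 1 = 41.

41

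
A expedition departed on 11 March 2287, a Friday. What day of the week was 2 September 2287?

March 2287: 31 − 11 = 20 days remain.
Then April (30), May (31), June (30), July (31), August (31): 30 + 31 + 30 + 31 + 31 = 153 days.
September 1–2, 2287: 2 days.
Total: 20 + 153 + 2 = 175 days.
175 is a multiple of 7, so 2 September 2287 falls on the same weekday: Friday.

Friday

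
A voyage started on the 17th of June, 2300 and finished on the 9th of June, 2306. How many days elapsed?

2183

Day-of-year of June 17, 2300: 168.
Day-of-year of June 9, 2306: 160.
2300 has 365 days, so 365 − 168 = 197 days remain in 2300.
Full years: 2301: 365; 2302: 365; 2303: 365; 2304: 366; 2305: 365. Sum = 1826.
Total: 197 + 1826 + 160 = 2183 days.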